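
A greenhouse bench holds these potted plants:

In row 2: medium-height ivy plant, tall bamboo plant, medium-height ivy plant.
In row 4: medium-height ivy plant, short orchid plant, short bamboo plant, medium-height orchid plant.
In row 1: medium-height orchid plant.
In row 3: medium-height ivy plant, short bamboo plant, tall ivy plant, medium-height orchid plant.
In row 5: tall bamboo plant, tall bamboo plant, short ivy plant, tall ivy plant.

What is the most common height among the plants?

Counts by height: medium-height 7, tall 5, short 4.
The maximum is 7, held uniquely by medium-height.

medium-height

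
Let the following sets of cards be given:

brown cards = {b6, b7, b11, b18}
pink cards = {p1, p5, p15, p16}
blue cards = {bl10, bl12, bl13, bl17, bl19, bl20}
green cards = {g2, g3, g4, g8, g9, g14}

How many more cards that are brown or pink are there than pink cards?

4

cards that are brown or pink: 8.
pink cards: 4.
8 − 4 = 4.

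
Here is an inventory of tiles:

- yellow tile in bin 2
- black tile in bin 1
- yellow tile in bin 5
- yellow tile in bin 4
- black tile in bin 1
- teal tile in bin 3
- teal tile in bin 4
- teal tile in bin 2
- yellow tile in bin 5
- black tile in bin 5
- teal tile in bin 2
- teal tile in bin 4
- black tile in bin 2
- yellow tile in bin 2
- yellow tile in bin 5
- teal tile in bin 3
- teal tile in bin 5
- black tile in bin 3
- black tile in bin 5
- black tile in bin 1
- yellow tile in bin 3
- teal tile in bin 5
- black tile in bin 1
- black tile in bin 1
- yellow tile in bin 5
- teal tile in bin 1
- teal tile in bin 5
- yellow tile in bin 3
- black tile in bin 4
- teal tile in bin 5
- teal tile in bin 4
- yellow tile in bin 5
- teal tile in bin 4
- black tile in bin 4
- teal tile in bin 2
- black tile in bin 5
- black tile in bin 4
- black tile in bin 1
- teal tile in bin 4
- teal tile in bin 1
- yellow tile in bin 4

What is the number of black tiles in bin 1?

6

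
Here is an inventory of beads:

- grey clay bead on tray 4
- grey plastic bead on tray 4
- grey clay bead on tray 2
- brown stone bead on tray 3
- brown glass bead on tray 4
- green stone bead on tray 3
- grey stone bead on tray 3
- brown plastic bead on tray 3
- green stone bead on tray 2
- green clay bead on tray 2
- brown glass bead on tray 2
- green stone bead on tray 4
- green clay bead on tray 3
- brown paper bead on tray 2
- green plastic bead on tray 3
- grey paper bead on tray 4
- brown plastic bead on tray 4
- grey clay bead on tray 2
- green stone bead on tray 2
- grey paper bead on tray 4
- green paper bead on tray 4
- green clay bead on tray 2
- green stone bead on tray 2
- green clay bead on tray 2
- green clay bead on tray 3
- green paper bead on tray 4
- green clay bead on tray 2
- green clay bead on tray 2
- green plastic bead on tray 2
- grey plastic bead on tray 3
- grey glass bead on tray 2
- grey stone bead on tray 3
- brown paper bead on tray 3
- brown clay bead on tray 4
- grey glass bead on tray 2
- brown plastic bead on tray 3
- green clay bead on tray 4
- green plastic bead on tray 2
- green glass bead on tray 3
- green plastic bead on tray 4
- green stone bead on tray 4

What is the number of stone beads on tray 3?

4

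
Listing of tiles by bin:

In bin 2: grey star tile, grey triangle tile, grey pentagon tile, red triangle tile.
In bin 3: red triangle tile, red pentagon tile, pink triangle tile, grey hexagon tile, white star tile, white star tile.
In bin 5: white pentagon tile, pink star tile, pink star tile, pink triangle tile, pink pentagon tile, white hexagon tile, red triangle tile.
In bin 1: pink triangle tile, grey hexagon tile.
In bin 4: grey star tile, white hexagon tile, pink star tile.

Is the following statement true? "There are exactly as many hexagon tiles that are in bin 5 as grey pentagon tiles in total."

True

|hexagon tiles in bin 5| = 1.
|grey pentagon tiles| = 1.
The claim requires 1 = 1, which holds.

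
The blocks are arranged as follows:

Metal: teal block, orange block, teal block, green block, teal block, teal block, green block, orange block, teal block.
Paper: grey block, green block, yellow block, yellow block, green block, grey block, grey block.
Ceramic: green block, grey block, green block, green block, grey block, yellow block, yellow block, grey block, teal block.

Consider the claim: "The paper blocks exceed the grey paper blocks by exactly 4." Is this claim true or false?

|paper blocks| = 7.
|grey paper blocks| = 3.
The claim requires 7 − 3 (= 4) to equal 4, which holds.

True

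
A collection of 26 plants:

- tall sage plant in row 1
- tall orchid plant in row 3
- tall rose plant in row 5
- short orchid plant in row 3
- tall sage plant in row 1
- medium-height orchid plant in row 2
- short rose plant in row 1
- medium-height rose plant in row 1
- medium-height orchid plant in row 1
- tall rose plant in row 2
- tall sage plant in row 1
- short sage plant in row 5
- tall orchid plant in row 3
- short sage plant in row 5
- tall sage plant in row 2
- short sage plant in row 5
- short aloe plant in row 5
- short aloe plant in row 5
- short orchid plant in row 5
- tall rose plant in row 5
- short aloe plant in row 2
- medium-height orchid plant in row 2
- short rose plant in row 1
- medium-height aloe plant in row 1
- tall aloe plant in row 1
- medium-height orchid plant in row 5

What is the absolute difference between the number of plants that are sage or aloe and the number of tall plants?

plants that are sage or aloe: 12. tall plants: 10.
|12 − 10| = 12 − 10 = 2.

2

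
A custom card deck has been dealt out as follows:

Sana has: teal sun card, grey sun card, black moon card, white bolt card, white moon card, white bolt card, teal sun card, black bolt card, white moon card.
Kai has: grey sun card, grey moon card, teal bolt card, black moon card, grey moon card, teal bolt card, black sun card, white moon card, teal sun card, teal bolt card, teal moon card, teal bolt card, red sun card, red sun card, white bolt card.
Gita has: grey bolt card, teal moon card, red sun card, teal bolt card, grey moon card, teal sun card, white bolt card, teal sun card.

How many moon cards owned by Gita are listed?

2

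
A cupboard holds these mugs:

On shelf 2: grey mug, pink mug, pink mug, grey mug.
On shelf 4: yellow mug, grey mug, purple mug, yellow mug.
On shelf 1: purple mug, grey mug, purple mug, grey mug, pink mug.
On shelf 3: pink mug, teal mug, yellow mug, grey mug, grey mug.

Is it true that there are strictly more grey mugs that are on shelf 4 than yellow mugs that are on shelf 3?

False

|grey mugs on shelf 4| = 1.
|yellow mugs on shelf 3| = 1.
The claim requires 1 > 1, which does not hold.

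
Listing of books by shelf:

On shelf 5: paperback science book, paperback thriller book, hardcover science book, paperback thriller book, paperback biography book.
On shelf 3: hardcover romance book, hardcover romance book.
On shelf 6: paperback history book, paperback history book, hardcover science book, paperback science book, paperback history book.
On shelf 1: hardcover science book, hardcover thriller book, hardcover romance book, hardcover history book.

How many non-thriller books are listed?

Total books: 16; with the excluded value: 3; remaining 16 − 3 = 13.

13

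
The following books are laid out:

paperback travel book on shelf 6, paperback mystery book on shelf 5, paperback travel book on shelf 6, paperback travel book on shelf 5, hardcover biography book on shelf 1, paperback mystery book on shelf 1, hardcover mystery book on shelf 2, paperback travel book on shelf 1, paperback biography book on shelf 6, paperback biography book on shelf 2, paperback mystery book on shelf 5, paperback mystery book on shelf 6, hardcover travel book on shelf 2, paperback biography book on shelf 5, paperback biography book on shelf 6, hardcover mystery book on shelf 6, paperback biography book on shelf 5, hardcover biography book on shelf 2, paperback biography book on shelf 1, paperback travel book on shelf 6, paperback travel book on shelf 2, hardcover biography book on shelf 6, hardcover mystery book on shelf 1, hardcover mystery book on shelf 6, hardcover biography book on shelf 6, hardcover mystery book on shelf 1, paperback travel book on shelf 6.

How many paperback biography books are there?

6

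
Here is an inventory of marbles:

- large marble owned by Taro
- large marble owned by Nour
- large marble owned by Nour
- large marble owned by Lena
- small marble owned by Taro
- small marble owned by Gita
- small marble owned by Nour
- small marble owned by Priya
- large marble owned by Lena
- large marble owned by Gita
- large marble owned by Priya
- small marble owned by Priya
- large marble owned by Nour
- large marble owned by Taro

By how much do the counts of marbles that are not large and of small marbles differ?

marbles that are not large: 5. small marbles: 5.
|5 − 5| = 5 − 5 = 0.

0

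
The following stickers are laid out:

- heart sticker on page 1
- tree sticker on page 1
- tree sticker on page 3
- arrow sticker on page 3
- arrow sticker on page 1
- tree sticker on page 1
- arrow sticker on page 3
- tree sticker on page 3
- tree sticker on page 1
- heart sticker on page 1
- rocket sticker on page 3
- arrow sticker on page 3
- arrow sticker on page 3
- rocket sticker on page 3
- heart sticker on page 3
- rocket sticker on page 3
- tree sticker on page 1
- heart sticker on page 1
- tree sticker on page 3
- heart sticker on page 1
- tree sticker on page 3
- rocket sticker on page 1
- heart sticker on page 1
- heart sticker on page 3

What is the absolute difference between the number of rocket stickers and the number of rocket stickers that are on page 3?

rocket stickers: 4. rocket stickers on page 3: 3.
|4 − 3| = 4 − 3 = 1.

1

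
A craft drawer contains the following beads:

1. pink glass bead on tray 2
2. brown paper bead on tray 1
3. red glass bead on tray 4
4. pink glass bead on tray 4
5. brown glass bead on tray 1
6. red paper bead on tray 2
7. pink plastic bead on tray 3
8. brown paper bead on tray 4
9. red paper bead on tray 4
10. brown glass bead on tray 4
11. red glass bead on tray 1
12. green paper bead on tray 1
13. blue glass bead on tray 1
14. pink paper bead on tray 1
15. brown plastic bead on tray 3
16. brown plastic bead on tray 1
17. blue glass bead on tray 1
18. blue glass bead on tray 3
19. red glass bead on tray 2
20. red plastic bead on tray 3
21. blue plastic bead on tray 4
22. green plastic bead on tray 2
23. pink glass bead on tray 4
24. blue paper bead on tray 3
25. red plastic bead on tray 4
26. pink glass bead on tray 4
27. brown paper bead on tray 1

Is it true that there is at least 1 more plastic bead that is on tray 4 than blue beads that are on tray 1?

There are 2 plastic beads on tray 4.
There are 2 blue beads on tray 1.
The claim requires 2 − 2 = 0 ≥ 1, which does not hold.

False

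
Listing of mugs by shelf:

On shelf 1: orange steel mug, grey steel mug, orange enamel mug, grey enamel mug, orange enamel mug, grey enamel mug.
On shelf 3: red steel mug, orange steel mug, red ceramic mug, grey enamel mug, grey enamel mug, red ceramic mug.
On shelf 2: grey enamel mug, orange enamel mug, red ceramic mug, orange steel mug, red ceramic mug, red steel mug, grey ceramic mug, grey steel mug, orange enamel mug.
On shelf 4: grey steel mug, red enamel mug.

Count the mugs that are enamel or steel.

18

enamel: 10; steel: 8; together 10 + 8 = 18.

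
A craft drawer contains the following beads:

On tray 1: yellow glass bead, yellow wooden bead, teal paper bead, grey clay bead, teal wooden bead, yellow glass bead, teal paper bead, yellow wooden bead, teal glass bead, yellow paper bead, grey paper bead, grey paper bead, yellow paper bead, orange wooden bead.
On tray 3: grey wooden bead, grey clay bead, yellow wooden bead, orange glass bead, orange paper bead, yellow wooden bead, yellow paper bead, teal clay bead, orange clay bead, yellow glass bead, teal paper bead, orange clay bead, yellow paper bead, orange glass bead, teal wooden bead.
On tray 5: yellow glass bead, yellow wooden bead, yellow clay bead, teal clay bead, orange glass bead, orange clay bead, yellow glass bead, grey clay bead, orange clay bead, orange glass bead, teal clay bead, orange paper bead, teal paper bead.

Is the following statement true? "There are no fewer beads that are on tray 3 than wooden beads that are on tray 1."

|beads on tray 3| = 15.
|wooden beads on tray 1| = 4.
The claim requires 15 ≥ 4, which holds.

True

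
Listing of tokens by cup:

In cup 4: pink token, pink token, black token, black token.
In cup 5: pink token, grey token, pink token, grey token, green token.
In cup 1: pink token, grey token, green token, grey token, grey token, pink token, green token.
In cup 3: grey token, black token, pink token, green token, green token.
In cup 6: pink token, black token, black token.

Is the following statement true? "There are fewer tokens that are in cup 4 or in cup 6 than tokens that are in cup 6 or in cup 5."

|tokens in cup 4 or in cup 6| = 7.
|tokens in cup 6 or in cup 5| = 8.
The claim requires 7 < 8, which holds.

True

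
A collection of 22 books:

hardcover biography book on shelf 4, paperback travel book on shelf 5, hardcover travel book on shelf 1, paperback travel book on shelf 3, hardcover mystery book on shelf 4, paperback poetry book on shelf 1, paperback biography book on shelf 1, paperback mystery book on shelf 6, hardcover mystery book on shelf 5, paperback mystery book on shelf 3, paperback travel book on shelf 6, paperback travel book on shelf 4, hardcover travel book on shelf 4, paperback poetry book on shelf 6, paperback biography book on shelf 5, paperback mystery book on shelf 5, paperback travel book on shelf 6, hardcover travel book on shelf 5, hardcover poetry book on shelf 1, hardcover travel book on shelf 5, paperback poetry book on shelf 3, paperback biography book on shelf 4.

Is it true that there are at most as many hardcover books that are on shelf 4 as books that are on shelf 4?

True

There are 3 hardcover books on shelf 4.
There are 5 books on shelf 4.
The claim requires 3 ≤ 5, which holds.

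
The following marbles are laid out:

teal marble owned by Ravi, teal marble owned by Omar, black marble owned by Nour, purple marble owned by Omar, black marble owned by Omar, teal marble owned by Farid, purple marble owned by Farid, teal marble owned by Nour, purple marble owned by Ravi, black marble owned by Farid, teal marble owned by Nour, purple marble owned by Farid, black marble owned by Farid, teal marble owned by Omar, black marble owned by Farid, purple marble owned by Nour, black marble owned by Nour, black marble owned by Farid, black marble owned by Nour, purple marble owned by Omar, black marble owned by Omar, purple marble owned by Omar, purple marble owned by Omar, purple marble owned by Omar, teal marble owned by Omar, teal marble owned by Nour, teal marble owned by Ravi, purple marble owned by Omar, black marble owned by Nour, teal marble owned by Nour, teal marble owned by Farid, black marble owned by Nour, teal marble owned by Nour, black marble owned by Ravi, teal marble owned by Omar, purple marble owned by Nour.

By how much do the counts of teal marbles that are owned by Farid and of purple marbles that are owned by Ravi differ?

1

teal marbles owned by Farid: 2. purple marbles owned by Ravi: 1.
|2 − 1| = 2 − 1 = 1.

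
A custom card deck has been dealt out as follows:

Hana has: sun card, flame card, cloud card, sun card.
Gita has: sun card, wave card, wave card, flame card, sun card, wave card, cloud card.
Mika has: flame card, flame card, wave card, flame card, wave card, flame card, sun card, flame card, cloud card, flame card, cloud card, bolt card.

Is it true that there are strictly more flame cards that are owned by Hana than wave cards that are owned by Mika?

|flame cards owned by Hana| = 1.
|wave cards owned by Mika| = 2.
The claim requires 1 > 2, which does not hold.

False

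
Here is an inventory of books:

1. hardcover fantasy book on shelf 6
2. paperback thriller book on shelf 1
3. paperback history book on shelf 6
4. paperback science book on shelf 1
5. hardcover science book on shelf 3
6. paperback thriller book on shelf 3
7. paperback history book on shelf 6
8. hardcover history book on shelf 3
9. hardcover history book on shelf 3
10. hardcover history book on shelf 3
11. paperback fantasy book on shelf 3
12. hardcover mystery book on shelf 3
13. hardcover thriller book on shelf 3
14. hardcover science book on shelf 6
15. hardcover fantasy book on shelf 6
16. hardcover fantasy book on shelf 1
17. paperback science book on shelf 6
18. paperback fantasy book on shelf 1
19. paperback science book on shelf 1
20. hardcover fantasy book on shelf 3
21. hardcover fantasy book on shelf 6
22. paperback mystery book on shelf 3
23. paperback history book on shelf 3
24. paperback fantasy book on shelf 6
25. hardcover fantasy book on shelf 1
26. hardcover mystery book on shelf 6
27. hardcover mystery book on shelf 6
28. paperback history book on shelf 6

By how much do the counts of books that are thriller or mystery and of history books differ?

0

books that are thriller or mystery: 7. history books: 7.
|7 − 7| = 7 − 7 = 0.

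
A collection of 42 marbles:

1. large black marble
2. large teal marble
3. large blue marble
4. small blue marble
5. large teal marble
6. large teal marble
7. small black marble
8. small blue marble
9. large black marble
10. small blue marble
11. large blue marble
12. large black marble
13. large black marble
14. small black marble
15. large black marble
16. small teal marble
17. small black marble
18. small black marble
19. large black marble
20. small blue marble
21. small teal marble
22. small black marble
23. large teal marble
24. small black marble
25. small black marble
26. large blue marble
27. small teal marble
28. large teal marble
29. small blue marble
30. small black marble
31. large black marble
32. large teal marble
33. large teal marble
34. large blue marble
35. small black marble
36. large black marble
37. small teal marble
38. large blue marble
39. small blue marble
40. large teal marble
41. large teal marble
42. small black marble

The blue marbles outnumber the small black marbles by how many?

blue marbles: 11.
small black marbles: 10.
11 − 10 = 1.

1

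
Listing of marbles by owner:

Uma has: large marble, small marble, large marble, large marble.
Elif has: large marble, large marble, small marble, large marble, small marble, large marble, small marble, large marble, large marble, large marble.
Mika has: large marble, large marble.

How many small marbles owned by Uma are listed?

1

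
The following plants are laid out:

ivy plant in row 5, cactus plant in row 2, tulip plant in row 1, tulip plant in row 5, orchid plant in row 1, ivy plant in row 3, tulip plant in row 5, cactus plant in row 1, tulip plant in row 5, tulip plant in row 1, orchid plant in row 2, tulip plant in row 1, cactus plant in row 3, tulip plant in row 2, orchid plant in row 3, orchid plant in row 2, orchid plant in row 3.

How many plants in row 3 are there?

4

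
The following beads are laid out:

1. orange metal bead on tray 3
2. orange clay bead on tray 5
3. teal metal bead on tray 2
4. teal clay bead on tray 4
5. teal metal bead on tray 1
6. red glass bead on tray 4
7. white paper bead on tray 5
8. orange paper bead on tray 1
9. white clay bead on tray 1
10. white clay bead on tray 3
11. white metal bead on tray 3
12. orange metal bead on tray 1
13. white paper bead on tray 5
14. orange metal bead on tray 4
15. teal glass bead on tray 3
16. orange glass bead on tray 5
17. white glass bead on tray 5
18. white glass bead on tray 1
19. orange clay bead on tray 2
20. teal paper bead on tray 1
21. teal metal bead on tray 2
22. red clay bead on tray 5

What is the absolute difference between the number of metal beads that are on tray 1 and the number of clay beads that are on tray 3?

metal beads on tray 1: 2. clay beads on tray 3: 1.
|2 − 1| = 2 − 1 = 1.

1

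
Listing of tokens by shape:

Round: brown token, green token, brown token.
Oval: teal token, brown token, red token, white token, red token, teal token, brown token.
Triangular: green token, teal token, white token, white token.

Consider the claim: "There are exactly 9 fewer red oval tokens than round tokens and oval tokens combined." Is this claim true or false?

False

|red oval tokens| = 2.
round tokens: 3; oval tokens: 7; combined: 3 + 7 = 10.
The claim requires 10 − 2 (= 8) to equal 9, which does not hold.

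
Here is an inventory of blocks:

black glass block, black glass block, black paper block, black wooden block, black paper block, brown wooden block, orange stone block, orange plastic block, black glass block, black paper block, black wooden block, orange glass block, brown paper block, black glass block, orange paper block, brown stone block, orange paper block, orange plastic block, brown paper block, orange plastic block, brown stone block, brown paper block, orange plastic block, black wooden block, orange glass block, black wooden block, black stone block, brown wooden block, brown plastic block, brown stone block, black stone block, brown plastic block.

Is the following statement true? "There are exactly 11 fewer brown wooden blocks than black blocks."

True

There are 2 brown wooden blocks.
There are 13 black blocks.
The claim requires 13 − 2 (= 11) to equal 11, which holds.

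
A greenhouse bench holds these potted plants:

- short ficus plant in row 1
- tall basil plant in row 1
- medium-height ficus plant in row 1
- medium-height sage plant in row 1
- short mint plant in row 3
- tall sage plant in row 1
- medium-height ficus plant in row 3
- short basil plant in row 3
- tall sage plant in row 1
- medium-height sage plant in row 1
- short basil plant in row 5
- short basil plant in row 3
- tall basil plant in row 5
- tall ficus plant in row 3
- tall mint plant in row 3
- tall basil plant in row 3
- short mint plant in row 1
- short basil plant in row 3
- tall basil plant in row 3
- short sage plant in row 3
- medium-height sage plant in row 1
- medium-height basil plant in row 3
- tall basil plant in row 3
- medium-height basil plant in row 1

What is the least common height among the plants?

Counts by height: tall 9, short 8, medium-height 7.
The minimum is 7, held uniquely by medium-height.

medium-height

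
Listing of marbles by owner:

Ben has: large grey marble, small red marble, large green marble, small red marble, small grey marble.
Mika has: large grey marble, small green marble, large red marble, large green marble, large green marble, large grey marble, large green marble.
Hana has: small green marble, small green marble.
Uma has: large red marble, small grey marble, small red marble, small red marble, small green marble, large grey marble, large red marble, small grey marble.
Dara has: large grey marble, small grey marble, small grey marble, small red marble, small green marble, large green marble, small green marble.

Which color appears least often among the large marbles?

red

Counts by color (restricted to large marbles): grey 5, green 5, red 3.
The minimum is 3, held uniquely by red.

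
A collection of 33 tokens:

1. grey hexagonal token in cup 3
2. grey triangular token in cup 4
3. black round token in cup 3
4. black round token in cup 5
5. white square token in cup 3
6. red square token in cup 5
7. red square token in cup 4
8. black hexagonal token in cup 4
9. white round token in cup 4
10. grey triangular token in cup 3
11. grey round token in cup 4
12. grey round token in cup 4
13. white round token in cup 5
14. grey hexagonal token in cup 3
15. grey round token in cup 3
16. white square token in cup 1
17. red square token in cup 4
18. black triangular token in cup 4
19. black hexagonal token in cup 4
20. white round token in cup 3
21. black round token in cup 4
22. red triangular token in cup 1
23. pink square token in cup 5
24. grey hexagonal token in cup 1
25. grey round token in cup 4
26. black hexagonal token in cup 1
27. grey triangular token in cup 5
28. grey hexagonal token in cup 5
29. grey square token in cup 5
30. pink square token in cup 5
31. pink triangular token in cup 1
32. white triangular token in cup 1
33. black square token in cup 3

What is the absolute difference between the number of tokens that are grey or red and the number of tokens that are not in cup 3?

tokens that are grey or red: 16. tokens that are not in cup 3: 25.
|16 − 25| = 25 − 16 = 9.

9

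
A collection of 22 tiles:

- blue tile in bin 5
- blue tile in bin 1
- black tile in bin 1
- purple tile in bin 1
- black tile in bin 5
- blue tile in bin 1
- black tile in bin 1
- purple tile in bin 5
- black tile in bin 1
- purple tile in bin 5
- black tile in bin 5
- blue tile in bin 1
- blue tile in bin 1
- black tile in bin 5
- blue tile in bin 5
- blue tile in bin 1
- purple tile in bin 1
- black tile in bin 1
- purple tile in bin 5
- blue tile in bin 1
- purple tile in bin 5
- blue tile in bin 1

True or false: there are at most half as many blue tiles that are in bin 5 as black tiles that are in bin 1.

There are 2 blue tiles in bin 5.
There are 4 black tiles in bin 1.
The claim requires 2 × 2 = 4 ≤ 4, which holds.

True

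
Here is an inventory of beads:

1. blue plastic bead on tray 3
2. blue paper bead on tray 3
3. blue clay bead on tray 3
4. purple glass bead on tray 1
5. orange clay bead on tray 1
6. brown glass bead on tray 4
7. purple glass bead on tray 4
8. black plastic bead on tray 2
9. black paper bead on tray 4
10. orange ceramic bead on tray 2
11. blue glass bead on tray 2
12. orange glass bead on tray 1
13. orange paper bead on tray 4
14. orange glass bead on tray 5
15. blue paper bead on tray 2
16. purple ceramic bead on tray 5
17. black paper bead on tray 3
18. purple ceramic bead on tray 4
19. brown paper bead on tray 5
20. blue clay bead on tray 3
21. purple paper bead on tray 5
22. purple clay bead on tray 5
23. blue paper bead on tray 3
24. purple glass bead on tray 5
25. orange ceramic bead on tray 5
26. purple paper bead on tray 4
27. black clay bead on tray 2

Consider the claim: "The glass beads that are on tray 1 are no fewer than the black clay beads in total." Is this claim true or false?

|glass beads on tray 1| = 2.
|black clay beads| = 1.
The claim requires 2 ≥ 1, which holds.

True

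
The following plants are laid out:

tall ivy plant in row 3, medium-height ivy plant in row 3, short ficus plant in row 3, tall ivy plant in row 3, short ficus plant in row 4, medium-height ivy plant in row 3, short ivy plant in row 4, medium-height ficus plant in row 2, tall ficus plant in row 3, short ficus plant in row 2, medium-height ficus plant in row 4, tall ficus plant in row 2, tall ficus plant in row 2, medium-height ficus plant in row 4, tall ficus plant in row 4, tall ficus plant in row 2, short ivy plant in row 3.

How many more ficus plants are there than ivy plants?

ficus plants: 11.
ivy plants: 6.
11 − 6 = 5.

5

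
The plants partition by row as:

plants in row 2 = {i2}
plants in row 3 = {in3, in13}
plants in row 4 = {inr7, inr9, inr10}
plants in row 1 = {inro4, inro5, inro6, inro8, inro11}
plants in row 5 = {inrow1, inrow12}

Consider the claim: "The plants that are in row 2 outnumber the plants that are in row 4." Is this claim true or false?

plants in row 2: 1.
plants in row 4: 3.
The claim requires 1 > 3, which does not hold.

False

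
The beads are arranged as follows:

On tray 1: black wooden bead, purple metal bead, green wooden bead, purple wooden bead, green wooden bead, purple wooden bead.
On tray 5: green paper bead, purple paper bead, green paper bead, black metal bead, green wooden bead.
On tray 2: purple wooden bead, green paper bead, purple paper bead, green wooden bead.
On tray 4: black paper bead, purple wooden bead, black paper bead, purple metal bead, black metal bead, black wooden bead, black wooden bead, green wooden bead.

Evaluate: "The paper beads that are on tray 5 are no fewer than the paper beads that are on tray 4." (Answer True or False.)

True

|paper beads on tray 5| = 3.
|paper beads on tray 4| = 2.
The claim requires 3 ≥ 2, which holds.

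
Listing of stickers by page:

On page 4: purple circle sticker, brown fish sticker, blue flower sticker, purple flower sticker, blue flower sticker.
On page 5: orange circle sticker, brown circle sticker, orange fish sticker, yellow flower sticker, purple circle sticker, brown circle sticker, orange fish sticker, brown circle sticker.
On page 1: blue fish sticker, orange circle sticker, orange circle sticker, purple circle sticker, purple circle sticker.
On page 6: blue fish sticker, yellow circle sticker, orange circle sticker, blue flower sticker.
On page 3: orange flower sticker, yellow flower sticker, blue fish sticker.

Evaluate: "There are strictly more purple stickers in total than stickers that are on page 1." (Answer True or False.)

False

|purple stickers| = 5.
|stickers on page 1| = 5.
The claim requires 5 > 5, which does not hold.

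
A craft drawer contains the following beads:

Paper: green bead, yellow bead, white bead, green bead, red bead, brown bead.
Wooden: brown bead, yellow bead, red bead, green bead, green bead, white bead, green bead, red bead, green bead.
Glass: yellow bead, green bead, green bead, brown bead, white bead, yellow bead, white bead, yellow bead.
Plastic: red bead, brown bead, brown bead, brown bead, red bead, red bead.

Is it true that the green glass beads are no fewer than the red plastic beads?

|green glass beads| = 2.
|red plastic beads| = 3.
The claim requires 2 ≥ 3, which does not hold.

False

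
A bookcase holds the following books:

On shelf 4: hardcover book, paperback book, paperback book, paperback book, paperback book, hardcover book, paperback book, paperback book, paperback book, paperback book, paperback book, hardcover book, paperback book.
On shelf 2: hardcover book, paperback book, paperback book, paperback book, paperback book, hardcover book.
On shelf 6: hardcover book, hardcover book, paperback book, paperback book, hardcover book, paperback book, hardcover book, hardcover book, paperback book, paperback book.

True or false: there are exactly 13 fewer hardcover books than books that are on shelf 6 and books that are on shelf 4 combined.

True

hardcover books: 10.
books on shelf 6: 10; books on shelf 4: 13; combined: 10 + 13 = 23.
The claim requires 23 − 10 (= 13) to equal 13, which holds.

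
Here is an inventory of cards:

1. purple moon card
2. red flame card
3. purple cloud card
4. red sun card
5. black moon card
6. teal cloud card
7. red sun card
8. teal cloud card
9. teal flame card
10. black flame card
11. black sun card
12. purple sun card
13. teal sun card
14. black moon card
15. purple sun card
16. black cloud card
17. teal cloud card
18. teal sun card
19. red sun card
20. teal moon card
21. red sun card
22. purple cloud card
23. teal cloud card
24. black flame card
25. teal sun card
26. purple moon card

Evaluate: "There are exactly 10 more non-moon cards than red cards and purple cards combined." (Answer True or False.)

True

|non-moon cards| = 21.
red cards: 5; purple cards: 6; combined: 5 + 6 = 11.
The claim requires 21 − 11 (= 10) to equal 10, which holds.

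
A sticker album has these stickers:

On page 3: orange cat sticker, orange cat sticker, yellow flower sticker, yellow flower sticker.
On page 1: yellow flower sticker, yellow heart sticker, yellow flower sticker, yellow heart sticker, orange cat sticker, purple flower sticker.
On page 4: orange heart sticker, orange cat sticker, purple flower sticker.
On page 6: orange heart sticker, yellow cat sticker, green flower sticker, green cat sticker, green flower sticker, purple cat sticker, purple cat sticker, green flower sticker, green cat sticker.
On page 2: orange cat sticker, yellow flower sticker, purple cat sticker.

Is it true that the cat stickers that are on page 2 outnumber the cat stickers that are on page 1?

|cat stickers on page 2| = 2.
|cat stickers on page 1| = 1.
The claim requires 2 > 1, which holds.

True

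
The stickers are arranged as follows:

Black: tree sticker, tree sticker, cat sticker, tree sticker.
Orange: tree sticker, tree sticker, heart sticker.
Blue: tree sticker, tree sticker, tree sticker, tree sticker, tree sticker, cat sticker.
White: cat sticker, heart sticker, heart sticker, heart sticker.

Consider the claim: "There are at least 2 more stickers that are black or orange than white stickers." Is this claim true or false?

There are 7 stickers that are black or orange.
There are 4 white stickers.
The claim requires 7 − 4 = 3 ≥ 2, which holds.

True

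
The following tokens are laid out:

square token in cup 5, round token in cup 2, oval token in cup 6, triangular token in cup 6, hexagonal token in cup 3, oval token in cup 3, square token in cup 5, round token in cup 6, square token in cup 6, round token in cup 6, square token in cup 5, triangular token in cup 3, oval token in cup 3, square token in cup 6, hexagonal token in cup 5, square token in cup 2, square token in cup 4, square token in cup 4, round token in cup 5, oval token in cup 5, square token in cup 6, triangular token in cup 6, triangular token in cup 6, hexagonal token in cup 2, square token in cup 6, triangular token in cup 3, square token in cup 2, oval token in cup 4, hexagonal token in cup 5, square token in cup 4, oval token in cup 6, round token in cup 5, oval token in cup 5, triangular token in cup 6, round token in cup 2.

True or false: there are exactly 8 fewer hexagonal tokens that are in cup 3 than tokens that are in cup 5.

hexagonal tokens in cup 3: 1.
tokens in cup 5: 9.
The claim requires 9 − 1 (= 8) to equal 8, which holds.

True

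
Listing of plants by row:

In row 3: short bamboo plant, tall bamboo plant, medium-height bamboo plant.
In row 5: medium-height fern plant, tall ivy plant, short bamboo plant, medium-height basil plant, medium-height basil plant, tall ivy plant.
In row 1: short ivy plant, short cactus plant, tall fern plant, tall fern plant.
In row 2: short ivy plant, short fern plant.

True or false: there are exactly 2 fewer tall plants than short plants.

tall plants: 5.
short plants: 6.
The claim requires 6 − 5 (= 1) to equal 2, which does not hold.

False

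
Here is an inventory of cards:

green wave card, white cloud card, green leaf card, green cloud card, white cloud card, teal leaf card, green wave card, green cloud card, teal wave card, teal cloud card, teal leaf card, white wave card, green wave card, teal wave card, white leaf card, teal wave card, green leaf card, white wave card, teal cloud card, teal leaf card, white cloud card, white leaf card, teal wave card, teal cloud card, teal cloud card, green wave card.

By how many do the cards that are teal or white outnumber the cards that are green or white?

3

cards that are teal or white: 18.
cards that are green or white: 15.
18 − 15 = 3.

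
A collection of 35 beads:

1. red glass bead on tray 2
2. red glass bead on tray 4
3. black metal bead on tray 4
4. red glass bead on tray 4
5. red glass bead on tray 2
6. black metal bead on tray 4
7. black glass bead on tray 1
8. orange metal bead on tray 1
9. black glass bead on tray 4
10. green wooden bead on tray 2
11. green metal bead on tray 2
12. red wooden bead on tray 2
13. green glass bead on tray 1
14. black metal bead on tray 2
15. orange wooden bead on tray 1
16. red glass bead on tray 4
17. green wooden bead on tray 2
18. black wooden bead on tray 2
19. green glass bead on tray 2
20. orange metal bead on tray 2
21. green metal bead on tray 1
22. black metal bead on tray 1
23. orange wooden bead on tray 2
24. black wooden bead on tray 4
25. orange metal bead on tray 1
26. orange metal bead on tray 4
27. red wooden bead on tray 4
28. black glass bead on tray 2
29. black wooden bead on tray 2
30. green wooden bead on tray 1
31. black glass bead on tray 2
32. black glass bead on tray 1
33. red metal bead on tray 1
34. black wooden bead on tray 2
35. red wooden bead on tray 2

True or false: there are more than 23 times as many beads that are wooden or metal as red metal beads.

beads that are wooden or metal: 23.
red metal beads: 1.
The claim requires 23 > 23 × 1 = 23, which does not hold.

False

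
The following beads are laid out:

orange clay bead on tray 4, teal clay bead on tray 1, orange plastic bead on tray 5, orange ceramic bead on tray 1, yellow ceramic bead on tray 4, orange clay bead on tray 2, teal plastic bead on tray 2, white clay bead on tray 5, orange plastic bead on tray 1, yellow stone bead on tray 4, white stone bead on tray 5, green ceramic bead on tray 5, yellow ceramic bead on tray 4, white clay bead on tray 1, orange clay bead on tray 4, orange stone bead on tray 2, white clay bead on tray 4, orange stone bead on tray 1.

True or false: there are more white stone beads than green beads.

|white stone beads| = 1.
|green beads| = 1.
The claim requires 1 > 1, which does not hold.

False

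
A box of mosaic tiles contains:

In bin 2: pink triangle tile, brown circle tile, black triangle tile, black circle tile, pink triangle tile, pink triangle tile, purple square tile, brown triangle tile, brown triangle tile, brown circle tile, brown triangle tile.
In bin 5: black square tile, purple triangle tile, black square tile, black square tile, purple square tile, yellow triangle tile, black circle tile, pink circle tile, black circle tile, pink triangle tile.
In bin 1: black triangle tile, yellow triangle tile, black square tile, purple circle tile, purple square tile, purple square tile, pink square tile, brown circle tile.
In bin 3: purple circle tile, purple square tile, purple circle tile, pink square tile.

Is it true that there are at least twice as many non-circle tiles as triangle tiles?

False

non-circle tiles: 23.
triangle tiles: 12.
The claim requires 23 ≥ 2 × 12 = 24, which does not hold.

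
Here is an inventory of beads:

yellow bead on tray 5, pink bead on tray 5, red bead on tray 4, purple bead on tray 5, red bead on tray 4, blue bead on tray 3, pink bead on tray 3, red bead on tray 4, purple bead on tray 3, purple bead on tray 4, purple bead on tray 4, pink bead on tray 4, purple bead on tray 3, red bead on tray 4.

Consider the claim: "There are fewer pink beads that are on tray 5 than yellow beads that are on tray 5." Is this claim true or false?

False

There is 1 pink bead on tray 5.
There is 1 yellow bead on tray 5.
The claim requires 1 < 1, which does not hold.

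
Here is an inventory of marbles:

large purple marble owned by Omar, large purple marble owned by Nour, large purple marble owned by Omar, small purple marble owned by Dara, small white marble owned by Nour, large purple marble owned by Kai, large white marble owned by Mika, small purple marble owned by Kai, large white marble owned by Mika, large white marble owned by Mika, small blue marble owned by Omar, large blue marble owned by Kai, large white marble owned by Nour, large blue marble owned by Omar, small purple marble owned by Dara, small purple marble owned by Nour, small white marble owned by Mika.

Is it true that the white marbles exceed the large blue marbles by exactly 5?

False

white marbles: 6.
large blue marbles: 2.
The claim requires 6 − 2 (= 4) to equal 5, which does not hold.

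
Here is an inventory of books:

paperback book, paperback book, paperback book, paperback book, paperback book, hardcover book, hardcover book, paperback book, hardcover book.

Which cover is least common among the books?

Counts by cover: paperback 6, hardcover 3.
The minimum is 3, held uniquely by hardcover.

hardcover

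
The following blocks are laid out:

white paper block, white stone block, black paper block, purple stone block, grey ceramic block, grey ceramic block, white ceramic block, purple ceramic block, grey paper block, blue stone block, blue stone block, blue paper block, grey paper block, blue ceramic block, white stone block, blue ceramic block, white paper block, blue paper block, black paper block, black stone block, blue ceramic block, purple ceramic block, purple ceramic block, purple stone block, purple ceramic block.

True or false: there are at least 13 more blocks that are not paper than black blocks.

blocks that are not paper: 17.
black blocks: 3.
The claim requires 17 − 3 = 14 ≥ 13, which holds.

True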